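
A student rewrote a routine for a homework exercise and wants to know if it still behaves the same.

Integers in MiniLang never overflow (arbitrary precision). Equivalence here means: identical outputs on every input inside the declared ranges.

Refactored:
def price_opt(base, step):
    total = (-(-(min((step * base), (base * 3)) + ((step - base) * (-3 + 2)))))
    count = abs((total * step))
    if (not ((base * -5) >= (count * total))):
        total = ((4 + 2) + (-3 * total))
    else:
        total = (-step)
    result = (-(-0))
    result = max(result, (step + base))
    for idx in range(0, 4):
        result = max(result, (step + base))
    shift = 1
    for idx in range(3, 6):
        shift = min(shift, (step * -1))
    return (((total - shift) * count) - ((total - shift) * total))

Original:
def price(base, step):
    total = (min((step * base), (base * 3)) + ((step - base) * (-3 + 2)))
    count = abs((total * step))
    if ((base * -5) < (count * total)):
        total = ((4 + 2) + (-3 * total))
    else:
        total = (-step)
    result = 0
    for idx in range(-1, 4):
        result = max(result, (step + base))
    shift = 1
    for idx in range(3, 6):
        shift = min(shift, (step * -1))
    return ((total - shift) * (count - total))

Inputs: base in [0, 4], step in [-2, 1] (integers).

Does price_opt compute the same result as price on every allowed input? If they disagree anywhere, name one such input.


Comparing the listings, the differences include: statement counts differ, plus min/max/abs usage differs, plus arithmetic usage differs, plus loop structure differs, plus boolean connective usage differs, plus comparison usage differs.
One worked example (base=2, step=-2) — price: total = 0; count = 0; ((base * -5) < (count * total)) -> true; total = 6; result = 0; [idx=-1]; result = 0; [idx=0]; result = 0; [idx=1]; result = 0; [idx=2]; result = 0; [idx=3]; result = 0; shift = 1; [idx=3]; shift = 1; [idx=4]; shift = 1; [idx=5]; shift = 1; return -30; price_opt: total = 0; count = 0; (not ((base * -5) >= (count * total))) -> true; total = 6; result = 0; result = 0; [idx=0]; result = 0; [idx=1]; result = 0; [idx=2]; result = 0; [idx=3]; result = 0; shift = 1; [idx=3]; shift = 1; [idx=4]; shift = 1; [idx=5]; shift = 1; return -30; agreement on -30.
Across all 20 domain points the two functions coincide.
verdict: equivalent


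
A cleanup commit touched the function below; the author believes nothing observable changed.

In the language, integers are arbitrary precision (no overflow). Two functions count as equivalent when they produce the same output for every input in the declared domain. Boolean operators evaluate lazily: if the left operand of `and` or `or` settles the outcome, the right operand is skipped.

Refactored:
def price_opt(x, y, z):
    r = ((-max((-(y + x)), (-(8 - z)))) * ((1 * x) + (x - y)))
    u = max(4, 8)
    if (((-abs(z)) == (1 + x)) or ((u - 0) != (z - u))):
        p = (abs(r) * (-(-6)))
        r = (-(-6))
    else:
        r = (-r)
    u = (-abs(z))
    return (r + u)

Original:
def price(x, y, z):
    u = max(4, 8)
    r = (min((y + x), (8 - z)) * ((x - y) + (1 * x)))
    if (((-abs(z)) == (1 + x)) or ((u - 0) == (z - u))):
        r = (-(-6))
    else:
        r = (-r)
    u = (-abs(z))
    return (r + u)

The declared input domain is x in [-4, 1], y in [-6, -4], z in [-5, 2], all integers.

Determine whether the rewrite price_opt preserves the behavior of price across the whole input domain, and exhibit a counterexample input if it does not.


Consider the input x=-4, y=-6, z=-5.
price: u := 8 | r := 20 | (((-abs(z)) == (1 + x)) or ((u - 0) == (z - u))): false | r := -20 | u := -5 | result -25
price_opt: r := 20 | u := 8 | (((-abs(z)) == (1 + x)) or ((u - 0) != (z - u))): true | p := 120 | r := 6 | u := -5 | result 1
-25 against 1: the behavior changed.
verdict: not equivalent; witness: x=-4, y=-6, z=-5


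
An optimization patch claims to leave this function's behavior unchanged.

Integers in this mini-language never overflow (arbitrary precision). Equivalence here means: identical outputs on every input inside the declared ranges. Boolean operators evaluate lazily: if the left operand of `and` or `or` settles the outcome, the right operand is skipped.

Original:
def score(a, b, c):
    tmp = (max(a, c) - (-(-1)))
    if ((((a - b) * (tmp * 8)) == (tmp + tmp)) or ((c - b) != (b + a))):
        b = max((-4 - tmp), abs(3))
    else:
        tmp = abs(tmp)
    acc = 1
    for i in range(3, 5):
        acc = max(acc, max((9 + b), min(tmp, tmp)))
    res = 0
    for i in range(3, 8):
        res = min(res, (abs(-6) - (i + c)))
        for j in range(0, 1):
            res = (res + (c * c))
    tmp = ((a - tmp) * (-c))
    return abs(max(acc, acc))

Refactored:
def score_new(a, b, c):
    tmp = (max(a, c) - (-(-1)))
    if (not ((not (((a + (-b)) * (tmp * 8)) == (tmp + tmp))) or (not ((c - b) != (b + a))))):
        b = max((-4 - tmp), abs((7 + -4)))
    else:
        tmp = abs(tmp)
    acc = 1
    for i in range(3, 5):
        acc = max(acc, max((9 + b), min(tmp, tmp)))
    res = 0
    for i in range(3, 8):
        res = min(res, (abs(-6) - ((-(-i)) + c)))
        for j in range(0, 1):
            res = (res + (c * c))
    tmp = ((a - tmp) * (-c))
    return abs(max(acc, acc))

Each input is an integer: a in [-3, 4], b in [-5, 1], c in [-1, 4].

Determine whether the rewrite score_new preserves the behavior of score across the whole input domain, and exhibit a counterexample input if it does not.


Consider the input a=-3, b=-5, c=-1.
score: tmp=-2, then ((((a - b) * (tmp * 8)) == (tmp + tmp)) or ((c - b) != (b + a))) is true, then b=3, then acc=1, then (i=3), then acc=12, then (i=4), then acc=12, then res=0, then (i=3), then res=0, then (j=0), then res=1, then (i=4), then res=1, then (j=0), then res=2, then (i=5), then res=2, then (j=0), then res=3, then (i=6), then res=1, then (j=0), then res=2, then (i=7), then res=0, then (j=0), then res=1, then tmp=-1, then returns 12
score_new: tmp=-2, then (not ((not (((a + (-b)) * (tmp * 8)) == (tmp + tmp))) or (not ((c - b) != (b + a))))) is false, then tmp=2, then acc=1, then (i=3), then acc=4, then (i=4), then acc=4, then res=0, then (i=3), then res=0, then (j=0), then res=1, then (i=4), then res=1, then (j=0), then res=2, then (i=5), then res=2, then (j=0), then res=3, then (i=6), then res=1, then (j=0), then res=2, then (i=7), then res=0, then (j=0), then res=1, then tmp=-5, then returns 4
12 and 4 differ, so these are not the same function on this domain.
verdict: not equivalent; witness: a=-3, b=-5, c=-1


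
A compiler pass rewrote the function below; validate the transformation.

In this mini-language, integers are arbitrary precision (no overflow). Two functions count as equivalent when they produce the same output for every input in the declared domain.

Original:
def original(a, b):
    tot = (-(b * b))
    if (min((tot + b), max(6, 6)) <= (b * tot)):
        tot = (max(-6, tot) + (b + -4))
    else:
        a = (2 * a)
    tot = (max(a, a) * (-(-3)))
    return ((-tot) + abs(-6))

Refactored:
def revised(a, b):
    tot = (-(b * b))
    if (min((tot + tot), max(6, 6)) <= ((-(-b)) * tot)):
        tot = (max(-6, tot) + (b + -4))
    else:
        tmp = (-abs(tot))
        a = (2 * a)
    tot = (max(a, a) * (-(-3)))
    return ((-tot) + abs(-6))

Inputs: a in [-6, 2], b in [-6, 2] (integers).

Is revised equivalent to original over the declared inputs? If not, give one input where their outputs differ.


Not equivalent: a=-6, b=1 separates them (42 vs 24).
original: tot becomes -1; next (min((tot + b), max(6, 6)) <= (b * tot)) evaluates to false; next a becomes -12; next tot becomes -36; next final value 42
revised: tot becomes -1; next (min((tot + tot), max(6, 6)) <= ((-(-b)) * tot)) evaluates to true; next tot becomes -4; next tot becomes -18; next final value 24
verdict: not equivalent; witness: a=-6, b=1


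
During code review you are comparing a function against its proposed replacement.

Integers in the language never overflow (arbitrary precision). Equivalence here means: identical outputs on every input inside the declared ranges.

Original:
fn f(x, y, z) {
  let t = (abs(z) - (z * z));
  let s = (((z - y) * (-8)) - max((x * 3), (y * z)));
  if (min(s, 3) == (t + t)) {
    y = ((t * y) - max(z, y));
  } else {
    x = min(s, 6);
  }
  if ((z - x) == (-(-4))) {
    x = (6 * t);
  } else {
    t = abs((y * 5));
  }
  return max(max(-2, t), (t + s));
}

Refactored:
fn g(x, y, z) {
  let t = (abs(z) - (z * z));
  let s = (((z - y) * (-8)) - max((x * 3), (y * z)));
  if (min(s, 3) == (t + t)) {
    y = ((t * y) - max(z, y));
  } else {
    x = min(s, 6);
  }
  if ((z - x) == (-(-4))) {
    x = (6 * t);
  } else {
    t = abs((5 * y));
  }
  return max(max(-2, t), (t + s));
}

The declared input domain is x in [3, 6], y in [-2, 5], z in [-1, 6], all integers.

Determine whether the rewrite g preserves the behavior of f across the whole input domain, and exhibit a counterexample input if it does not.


Comparing the listings, the differences include: same computation, different form.
Tracing x=6, y=-2, z=5: f: t = -20; s = -74; (min(s, 3) == (t + t)) -> false; x = -74; ((z - x) == (-(-4))) -> false; t = 10; return 10 | g: t = -20; s = -74; (min(s, 3) == (t + t)) -> false; x = -74; ((z - x) == (-(-4))) -> false; t = 10; return 10 — matching result 10.
Checked all 256 inputs in the declared domain: the outputs agree on every one.
verdict: equivalent


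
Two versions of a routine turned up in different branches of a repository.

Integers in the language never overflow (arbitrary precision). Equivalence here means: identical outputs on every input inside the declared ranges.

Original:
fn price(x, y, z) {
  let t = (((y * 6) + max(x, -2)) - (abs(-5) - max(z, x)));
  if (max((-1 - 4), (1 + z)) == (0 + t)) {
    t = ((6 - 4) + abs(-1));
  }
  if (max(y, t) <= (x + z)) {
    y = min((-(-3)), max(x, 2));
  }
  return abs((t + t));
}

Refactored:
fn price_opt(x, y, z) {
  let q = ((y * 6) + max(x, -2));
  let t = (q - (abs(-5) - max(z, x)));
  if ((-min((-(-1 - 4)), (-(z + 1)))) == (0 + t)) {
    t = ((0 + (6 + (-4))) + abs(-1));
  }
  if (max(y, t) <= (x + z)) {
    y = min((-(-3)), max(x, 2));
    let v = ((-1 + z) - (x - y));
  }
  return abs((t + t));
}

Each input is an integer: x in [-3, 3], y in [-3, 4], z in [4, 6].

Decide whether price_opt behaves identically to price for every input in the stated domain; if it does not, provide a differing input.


Reading the diff, among the changes: min/max/abs usage differs; also local variable names differ; also arithmetic usage differs; also constant usage differs; also statement counts differ.
Spot check at x=3, y=1, z=6 — price: t=10, then (max((-1 - 4), (1 + z)) == (0 + t)) is false, then (max(y, t) <= (x + z)) is false, then returns 20. price_opt: q=9, then t=10, then ((-min((-(-1 - 4)), (-(z + 1)))) == (0 + t)) is false, then (max(y, t) <= (x + z)) is false, then returns 20. Both give 20.
Checked all 168 inputs in the declared domain: the outputs agree on every one.
verdict: equivalent


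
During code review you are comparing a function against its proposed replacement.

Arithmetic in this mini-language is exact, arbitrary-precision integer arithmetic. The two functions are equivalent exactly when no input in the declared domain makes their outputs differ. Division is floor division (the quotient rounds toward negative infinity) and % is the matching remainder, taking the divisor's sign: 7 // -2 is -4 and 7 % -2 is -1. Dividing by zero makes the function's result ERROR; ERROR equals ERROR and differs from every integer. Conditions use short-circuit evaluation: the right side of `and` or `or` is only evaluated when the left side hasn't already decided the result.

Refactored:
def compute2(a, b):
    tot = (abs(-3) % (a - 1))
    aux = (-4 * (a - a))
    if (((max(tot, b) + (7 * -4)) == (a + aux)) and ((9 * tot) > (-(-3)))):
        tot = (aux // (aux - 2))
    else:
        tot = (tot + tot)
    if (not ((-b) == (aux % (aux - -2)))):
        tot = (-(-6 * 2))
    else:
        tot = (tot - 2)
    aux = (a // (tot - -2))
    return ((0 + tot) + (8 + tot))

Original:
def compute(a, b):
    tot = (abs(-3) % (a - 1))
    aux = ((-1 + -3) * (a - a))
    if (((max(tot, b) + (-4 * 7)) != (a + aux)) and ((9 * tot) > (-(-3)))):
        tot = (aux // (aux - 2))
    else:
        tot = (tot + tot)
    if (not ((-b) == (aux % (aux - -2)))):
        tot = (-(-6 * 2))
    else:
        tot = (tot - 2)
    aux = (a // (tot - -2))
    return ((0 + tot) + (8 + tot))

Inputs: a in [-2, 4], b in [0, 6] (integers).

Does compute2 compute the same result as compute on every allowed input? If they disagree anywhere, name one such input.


Take a=3, b=0.
compute: tot = 1; aux = 0; (((max(tot, b) + (-4 * 7)) != (a + aux)) and ((9 * tot) > (-(-3)))) -> true; tot = 0; (not ((-b) == (aux % (aux - -2)))) -> false; tot = -2; division by zero -> ERROR
compute2: tot = 1; aux = 0; (((max(tot, b) + (7 * -4)) == (a + aux)) and ((9 * tot) > (-(-3)))) -> false; tot = 2; (not ((-b) == (aux % (aux - -2)))) -> false; tot = 0; aux = 1; return 8
ERROR and 8 differ, so these are not the same function on this domain.
verdict: not equivalent; witness: a=3, b=0


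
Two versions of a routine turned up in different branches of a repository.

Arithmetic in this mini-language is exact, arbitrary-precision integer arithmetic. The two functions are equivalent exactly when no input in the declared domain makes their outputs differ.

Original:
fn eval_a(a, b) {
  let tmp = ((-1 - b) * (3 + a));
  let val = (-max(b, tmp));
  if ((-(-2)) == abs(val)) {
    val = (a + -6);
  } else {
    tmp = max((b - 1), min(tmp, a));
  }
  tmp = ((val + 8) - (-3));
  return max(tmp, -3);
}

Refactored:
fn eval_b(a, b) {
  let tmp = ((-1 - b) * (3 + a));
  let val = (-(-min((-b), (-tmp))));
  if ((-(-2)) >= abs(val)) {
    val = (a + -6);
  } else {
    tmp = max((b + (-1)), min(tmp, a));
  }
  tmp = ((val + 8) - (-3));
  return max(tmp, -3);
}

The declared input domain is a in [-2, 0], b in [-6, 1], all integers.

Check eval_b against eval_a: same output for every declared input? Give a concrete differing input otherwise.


Not equivalent: a=-2, b=-2 separates them (10 vs 3).
eval_a: tmp becomes 1; next val becomes -1; next ((-(-2)) == abs(val)) evaluates to false; next tmp becomes -2; next tmp becomes 10; next final value 10
eval_b: tmp becomes 1; next val becomes -1; next ((-(-2)) >= abs(val)) evaluates to true; next val becomes -8; next tmp becomes 3; next final value 3
verdict: not equivalent; witness: a=-2, b=-2


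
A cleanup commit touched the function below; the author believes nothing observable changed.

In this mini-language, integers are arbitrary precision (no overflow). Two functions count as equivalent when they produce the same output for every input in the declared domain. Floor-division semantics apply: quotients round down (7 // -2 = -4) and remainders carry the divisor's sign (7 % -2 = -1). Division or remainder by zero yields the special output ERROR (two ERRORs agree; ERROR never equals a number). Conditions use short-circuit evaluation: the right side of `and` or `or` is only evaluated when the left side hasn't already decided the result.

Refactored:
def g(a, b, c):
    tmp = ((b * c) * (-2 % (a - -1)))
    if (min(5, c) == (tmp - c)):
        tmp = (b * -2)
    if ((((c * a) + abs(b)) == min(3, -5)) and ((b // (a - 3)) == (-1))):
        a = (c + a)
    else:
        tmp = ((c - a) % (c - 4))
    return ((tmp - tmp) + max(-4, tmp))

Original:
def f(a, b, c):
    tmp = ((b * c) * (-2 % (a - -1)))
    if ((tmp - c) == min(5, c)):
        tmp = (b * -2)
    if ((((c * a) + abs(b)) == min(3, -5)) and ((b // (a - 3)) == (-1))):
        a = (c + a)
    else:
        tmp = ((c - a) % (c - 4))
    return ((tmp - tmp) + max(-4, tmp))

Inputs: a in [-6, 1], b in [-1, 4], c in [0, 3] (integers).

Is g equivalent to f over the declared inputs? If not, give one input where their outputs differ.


Behavior is preserved: although same computation, different form, the outputs never diverge.
Tracing a=-4, b=-1, c=1: f: tmp = 2; ((tmp - c) == min(5, c)) -> true; tmp = 2; ((((c * a) + abs(b)) == min(3, -5)) and ((b // (a - 3)) == (-1))) -> false; tmp = -1; return -1 | g: tmp = 2; (min(5, c) == (tmp - c)) -> true; tmp = 2; ((((c * a) + abs(b)) == min(3, -5)) and ((b // (a - 3)) == (-1))) -> false; tmp = -1; return -1 — matching result -1.
An exhaustive pass over the 192 declared inputs shows identical outputs.
verdict: equivalent


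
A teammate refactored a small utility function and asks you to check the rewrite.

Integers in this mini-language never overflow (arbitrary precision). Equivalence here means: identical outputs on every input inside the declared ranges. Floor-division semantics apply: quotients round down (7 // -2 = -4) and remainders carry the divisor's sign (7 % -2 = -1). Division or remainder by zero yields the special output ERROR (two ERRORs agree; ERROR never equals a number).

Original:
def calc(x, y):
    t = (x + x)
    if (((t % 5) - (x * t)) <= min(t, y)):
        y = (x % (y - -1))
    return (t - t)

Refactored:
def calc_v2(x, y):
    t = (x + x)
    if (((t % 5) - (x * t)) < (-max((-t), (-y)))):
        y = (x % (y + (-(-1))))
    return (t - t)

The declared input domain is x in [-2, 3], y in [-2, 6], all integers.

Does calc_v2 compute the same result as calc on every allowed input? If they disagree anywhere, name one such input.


Equivalent. The suspicious-looking change has no observable effect anywhere in the declared ranges.
Across all 54 domain points the two functions coincide.
Tracing x=2, y=2: calc: t := 4 | (((t % 5) - (x * t)) <= min(t, y)): true | y := 2 | result 0 | calc_v2: t := 4 | (((t % 5) - (x * t)) < (-max((-t), (-y)))): true | y := 2 | result 0 — matching result 0.
verdict: equivalent


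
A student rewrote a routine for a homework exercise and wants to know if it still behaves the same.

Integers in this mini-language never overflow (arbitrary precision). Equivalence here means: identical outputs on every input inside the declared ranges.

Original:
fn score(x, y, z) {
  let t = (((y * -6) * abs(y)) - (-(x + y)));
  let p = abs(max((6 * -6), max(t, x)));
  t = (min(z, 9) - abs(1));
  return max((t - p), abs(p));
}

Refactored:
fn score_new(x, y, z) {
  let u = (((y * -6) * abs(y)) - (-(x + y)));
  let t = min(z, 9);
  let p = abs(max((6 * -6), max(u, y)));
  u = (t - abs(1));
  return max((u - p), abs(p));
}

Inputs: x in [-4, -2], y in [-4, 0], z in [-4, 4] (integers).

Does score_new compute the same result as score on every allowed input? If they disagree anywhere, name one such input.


Evaluate both at x=-4, y=0, z=-4.
score: t = -4; p = 4; t = -5; return 4
score_new: u = -4; t = -4; p = 0; u = -5; return 0
4 != 0, so the rewrite changes behavior.
verdict: not equivalent; witness: x=-4, y=0, z=-4


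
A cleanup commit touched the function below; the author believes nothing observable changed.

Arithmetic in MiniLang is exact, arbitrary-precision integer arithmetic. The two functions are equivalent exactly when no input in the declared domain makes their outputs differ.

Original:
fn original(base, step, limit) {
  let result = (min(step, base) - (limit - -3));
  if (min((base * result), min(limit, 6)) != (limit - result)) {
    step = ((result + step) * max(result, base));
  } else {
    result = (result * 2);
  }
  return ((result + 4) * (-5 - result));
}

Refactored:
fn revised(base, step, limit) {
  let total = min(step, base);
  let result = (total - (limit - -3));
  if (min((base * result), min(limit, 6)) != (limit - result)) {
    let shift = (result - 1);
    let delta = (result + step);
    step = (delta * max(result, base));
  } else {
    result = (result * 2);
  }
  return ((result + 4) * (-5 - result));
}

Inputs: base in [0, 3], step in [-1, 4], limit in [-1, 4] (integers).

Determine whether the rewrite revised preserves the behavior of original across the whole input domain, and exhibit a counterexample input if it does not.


Although constant usage differs, statement counts differ, local variable names differ, arithmetic usage differs, 144/144 inputs agree.
verdict: equivalent


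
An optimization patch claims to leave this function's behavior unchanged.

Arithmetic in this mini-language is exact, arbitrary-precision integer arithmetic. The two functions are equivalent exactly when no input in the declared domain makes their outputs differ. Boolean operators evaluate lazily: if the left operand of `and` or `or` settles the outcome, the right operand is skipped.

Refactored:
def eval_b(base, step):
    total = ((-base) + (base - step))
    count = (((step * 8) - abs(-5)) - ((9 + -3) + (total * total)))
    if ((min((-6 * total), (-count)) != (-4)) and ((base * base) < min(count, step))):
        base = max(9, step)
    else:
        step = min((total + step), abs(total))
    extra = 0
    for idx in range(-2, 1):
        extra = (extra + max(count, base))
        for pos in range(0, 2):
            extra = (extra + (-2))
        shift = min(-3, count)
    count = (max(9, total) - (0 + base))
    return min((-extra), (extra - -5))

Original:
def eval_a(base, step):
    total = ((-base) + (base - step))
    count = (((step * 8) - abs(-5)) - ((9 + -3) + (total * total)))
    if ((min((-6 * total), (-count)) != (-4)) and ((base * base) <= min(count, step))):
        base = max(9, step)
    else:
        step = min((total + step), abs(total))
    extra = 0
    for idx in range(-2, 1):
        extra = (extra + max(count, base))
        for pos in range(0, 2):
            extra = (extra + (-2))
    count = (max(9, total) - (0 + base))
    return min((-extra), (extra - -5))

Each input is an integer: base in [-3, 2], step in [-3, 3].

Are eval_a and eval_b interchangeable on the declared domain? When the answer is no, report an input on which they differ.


Try base=-1, step=2.
eval_a: total = -2; count = 1; ((min((-6 * total), (-count)) != (-4)) and ((base * base) <= min(count, step))) -> true; base = 9; extra = 0; [idx=-2]; extra = 9; [pos=0]; extra = 7; [pos=1]; extra = 5; [idx=-1]; extra = 14; [pos=0]; extra = 12; [pos=1]; extra = 10; [idx=0]; extra = 19; [pos=0]; extra = 17; [pos=1]; extra = 15; count = 0; return -15
eval_b: total = -2; count = 1; ((min((-6 * total), (-count)) != (-4)) and ((base * base) < min(count, step))) -> false; step = 0; extra = 0; [idx=-2]; extra = 1; [pos=0]; extra = -1; [pos=1]; extra = -3; shift = -3; [idx=-1]; extra = -2; [pos=0]; extra = -4; [pos=1]; extra = -6; shift = -3; [idx=0]; extra = -5; [pos=0]; extra = -7; [pos=1]; extra = -9; shift = -3; count = 10; return -4
-15 vs -4 — the two versions disagree here.
verdict: not equivalent; witness: base=-1, step=2


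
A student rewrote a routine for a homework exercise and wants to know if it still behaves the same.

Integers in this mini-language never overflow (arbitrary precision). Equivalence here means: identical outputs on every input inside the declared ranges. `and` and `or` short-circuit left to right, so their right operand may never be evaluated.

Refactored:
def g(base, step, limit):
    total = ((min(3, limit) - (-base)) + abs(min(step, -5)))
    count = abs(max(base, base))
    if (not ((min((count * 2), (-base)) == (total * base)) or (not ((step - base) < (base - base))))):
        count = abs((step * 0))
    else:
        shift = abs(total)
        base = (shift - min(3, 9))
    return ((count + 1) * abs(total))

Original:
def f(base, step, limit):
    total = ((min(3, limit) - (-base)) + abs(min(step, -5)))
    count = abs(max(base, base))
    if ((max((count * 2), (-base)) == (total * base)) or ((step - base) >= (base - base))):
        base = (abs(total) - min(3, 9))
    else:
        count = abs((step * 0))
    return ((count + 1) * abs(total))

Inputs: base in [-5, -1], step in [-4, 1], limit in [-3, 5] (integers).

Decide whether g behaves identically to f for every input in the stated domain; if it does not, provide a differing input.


Not equivalent: base=-3, step=-4, limit=-3 separates them (1 vs 4).
f: total=-1, then count=3, then ((max((count * 2), (-base)) == (total * base)) or ((step - base) >= (base - base))) is false, then count=0, then returns 1
g: total=-1, then count=3, then (not ((min((count * 2), (-base)) == (total * base)) or (not ((step - base) < (base - base))))) is false, then shift=1, then base=-2, then returns 4
verdict: not equivalent; witness: base=-3, step=-4, limit=-3


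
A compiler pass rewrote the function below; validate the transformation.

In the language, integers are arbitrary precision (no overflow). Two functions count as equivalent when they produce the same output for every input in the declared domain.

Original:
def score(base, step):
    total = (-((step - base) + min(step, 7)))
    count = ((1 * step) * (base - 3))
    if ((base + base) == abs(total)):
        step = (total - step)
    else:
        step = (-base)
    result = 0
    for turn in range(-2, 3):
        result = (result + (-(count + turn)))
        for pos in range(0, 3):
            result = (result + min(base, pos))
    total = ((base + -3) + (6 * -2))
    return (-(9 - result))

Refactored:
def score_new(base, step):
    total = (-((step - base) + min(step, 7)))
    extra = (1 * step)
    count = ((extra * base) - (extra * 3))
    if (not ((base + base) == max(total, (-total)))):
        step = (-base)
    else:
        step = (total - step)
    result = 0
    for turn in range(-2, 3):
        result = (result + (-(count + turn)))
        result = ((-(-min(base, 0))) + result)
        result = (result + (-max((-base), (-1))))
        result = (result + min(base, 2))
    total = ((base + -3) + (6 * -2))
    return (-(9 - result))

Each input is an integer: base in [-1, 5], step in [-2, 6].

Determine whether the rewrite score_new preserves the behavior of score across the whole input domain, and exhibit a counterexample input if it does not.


Reading the diff, among the changes: boolean connective usage differs, plus statement counts differ, plus loop structure differs, plus local variable names differ, plus min/max/abs usage differs, plus arithmetic usage differs, plus constant usage differs.
One worked example (base=4, step=1) — score: total = 2; count = 1; ((base + base) == abs(total)) -> false; step = -4; result = 0; [turn=-2]; result = 1; [pos=0]; result = 1; [pos=1]; result = 2; [pos=2]; result = 4; [turn=-1]; result = 4; [pos=0]; result = 4; [pos=1]; result = 5; [pos=2]; result = 7; [turn=0]; result = 6; [pos=0]; result = 6; [pos=1]; result = 7; [pos=2]; result = 9; [turn=1]; result = 7; [pos=0]; result = 7; [pos=1]; result = 8; [pos=2]; result = 10; [turn=2]; result = 7; [pos=0]; result = 7; [pos=1]; result = 8; [pos=2]; result = 10; total = -11; return 1; score_new: total = 2; extra = 1; count = 1; (not ((base + base) == max(total, (-total)))) -> true; step = -4; result = 0; [turn=-2]; result = 1; result = 1; result = 2; result = 4; [turn=-1]; result = 4; result = 4; result = 5; result = 7; [turn=0]; result = 6; result = 6; result = 7; result = 9; [turn=1]; result = 7; result = 7; result = 8; result = 10; [turn=2]; result = 7; result = 7; result = 8; result = 10; total = -11; return 1; agreement on 1.
Every one of the 63 inputs gives matching results.
verdict: equivalent


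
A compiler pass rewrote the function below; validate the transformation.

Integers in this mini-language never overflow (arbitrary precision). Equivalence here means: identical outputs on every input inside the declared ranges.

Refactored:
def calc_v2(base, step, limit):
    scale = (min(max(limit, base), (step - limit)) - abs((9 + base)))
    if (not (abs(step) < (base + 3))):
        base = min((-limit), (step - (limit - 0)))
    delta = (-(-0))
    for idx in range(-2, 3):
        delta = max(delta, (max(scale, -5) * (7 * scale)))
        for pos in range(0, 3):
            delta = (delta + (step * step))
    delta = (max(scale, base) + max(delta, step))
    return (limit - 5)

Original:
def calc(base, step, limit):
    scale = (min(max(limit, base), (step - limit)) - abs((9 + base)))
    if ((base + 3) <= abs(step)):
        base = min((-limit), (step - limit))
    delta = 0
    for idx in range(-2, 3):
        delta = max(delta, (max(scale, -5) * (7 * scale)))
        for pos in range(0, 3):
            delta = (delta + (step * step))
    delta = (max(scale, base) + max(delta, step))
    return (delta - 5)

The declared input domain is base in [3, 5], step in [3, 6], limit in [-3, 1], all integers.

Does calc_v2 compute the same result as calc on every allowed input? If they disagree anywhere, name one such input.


These are not equivalent — on base=3, step=3, limit=-3 the outputs split (448 vs -8).
calc: scale=-9, then ((base + 3) <= abs(step)) is false, then delta=0, then (idx=-2), then delta=315, then (pos=0), then delta=324, then (pos=1), then delta=333, then (pos=2), then delta=342, then (idx=-1), then delta=342, then (pos=0), then delta=351, then (pos=1), then delta=360, then (pos=2), then delta=369, then (idx=0), then delta=369, then (pos=0), then delta=378, then (pos=1), then delta=387, then (pos=2), then delta=396, then (idx=1), then delta=396, then (pos=0), then delta=405, then (pos=1), then delta=414, then (pos=2), then delta=423, then (idx=2), then delta=423, then (pos=0), then delta=432, then (pos=1), then delta=441, then (pos=2), then delta=450, then delta=453, then returns 448
calc_v2: scale=-9, then (not (abs(step) < (base + 3))) is false, then delta=0, then (idx=-2), then delta=315, then (pos=0), then delta=324, then (pos=1), then delta=333, then (pos=2), then delta=342, then (idx=-1), then delta=342, then (pos=0), then delta=351, then (pos=1), then delta=360, then (pos=2), then delta=369, then (idx=0), then delta=369, then (pos=0), then delta=378, then (pos=1), then delta=387, then (pos=2), then delta=396, then (idx=1), then delta=396, then (pos=0), then delta=405, then (pos=1), then delta=414, then (pos=2), then delta=423, then (idx=2), then delta=423, then (pos=0), then delta=432, then (pos=1), then delta=441, then (pos=2), then delta=450, then delta=453, then returns -8
verdict: not equivalent; witness: base=3, step=3, limit=-3


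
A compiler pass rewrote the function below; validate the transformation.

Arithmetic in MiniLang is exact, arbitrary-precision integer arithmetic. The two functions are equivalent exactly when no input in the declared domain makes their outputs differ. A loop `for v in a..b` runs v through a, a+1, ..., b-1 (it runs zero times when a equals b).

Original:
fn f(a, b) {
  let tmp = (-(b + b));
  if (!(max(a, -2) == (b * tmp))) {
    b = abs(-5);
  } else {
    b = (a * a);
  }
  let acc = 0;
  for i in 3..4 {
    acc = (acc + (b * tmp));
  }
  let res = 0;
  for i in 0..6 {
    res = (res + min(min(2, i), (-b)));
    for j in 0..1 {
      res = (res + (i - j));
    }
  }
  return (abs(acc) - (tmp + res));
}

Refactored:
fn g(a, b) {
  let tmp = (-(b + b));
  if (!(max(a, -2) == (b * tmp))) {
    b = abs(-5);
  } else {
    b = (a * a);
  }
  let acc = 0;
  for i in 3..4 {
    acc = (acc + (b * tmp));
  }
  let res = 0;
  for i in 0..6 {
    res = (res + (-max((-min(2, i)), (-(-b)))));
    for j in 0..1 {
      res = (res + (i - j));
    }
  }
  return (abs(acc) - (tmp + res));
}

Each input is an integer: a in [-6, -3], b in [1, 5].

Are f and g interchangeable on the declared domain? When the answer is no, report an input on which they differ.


The two versions differ — the changes include min/max/abs usage differs.
Spot check at a=-4, b=5 — f: tmp becomes -10; next (!(max(a, -2) == (b * tmp))) evaluates to true; next b becomes 5; next acc becomes 0; next at i=3:; next acc becomes -50; next res becomes 0; next at i=0:; next res becomes -5; next at j=0:; next res becomes -5; next at i=1:; next res becomes -10; next at j=0:; next res becomes -9; next at i=2:; next res becomes -14; next at j=0:; next res becomes -12; next at i=3:; next res becomes -17; next at j=0:; next res becomes -14; next at i=4:; next res becomes -19; next at j=0:; next res becomes -15; next at i=5:; next res becomes -20; next at j=0:; next res becomes -15; next final value 75. g: tmp becomes -10; next (!(max(a, -2) == (b * tmp))) evaluates to true; next b becomes 5; next acc becomes 0; next at i=3:; next acc becomes -50; next res becomes 0; next at i=0:; next res becomes -5; next at j=0:; next res becomes -5; next at i=1:; next res becomes -10; next at j=0:; next res becomes -9; next at i=2:; next res becomes -14; next at j=0:; next res becomes -12; next at i=3:; next res becomes -17; next at j=0:; next res becomes -14; next at i=4:; next res becomes -19; next at j=0:; next res becomes -15; next at i=5:; next res becomes -20; next at j=0:; next res becomes -15; next final value 75. Both give 75.
Every one of the 20 inputs gives matching results.
verdict: equivalent


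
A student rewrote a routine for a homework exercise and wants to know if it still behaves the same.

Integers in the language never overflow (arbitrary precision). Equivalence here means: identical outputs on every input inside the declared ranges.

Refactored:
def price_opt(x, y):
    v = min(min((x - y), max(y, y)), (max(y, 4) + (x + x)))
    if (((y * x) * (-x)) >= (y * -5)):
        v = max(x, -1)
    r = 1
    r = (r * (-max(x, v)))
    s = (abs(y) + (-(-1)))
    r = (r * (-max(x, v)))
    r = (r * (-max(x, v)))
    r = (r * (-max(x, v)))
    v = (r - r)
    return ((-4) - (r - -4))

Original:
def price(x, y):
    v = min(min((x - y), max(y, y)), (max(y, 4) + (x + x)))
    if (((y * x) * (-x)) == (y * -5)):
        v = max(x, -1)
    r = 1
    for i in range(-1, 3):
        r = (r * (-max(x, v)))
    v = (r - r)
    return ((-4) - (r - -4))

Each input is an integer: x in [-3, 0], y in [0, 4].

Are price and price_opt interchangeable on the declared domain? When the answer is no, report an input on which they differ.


The rewrite breaks on x=-2, y=1, where the results are -24 and -9.
price: v = -3; (((y * x) * (-x)) == (y * -5)) -> false; r = 1; [i=-1]; r = 2; [i=0]; r = 4; [i=1]; r = 8; [i=2]; r = 16; v = 0; return -24
price_opt: v = -3; (((y * x) * (-x)) >= (y * -5)) -> true; v = -1; r = 1; r = 1; s = 2; r = 1; r = 1; r = 1; v = 0; return -9
verdict: not equivalent; witness: x=-2, y=1


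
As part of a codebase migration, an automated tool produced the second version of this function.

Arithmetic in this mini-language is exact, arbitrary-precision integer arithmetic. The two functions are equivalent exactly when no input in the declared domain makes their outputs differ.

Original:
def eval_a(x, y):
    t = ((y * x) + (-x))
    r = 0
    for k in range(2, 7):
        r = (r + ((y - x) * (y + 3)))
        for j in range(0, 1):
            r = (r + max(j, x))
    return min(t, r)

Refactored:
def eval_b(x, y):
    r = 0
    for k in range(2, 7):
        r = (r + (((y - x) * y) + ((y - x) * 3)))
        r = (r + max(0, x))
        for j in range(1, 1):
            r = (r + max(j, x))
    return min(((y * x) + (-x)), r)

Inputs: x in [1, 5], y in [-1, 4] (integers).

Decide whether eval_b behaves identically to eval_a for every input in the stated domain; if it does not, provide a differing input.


Differences: constant usage differs; also arithmetic usage differs; also min/max/abs usage differs; also local variable names differ; also loop structure differs — yet all 30 inputs agree.
verdict: equivalent


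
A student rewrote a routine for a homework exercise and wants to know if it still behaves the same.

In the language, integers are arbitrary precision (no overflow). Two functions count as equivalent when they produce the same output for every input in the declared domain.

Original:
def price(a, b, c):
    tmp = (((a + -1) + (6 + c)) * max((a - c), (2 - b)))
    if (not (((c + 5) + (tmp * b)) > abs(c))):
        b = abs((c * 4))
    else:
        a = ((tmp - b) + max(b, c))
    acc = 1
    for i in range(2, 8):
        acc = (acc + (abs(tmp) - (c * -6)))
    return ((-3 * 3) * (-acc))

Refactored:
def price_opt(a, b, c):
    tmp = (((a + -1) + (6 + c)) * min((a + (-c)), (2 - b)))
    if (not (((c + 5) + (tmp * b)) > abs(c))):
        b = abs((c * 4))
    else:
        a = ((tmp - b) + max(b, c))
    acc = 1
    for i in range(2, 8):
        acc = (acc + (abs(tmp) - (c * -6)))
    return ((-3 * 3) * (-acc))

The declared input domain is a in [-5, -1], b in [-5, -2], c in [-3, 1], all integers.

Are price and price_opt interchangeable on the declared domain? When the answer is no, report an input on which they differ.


Evaluate both at a=-5, b=-5, c=-3.
price: tmp := -21 | (not (((c + 5) + (tmp * b)) > abs(c))): false | a := -19 | acc := 1 | iter i=2: | acc := 4 | iter i=3: | acc := 7 | iter i=4: | acc := 10 | iter i=5: | acc := 13 | iter i=6: | acc := 16 | iter i=7: | acc := 19 | result 171
price_opt: tmp := 6 | (not (((c + 5) + (tmp * b)) > abs(c))): true | b := 12 | acc := 1 | iter i=2: | acc := -11 | iter i=3: | acc := -23 | iter i=4: | acc := -35 | iter i=5: | acc := -47 | iter i=6: | acc := -59 | iter i=7: | acc := -71 | result -639
171 vs -639 — the two versions disagree here.
verdict: not equivalent; witness: a=-5, b=-5, c=-3


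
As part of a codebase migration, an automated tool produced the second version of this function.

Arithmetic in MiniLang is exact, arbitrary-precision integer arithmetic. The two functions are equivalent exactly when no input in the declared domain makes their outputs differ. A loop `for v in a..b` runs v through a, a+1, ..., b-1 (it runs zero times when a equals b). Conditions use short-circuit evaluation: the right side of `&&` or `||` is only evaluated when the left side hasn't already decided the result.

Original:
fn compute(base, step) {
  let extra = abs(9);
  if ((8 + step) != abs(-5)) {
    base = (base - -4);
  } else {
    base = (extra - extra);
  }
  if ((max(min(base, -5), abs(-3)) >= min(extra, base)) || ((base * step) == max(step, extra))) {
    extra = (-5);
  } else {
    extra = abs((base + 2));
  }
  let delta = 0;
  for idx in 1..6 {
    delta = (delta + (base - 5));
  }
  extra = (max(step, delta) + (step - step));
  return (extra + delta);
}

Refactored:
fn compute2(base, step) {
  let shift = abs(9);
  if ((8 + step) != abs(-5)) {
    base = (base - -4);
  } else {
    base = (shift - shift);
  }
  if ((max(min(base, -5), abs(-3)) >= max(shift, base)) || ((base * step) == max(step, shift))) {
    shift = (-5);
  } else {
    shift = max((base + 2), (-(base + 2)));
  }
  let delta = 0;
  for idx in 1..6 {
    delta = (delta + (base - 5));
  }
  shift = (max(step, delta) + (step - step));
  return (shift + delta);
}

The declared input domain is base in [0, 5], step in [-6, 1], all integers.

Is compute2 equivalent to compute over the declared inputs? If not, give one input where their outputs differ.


There is a behavioral-looking edit here, yet the outcome never shifts on this domain.
Spot check at base=0, step=-5 — compute: extra := 9 | ((8 + step) != abs(-5)): true | base := 4 | ((max(min(base, -5), abs(-3)) >= min(extra, base)) || ((base * step) == max(step, extra))): false | extra := 6 | delta := 0 | iter idx=1: | delta := -1 | iter idx=2: | delta := -2 | iter idx=3: | delta := -3 | iter idx=4: | delta := -4 | iter idx=5: | delta := -5 | extra := -5 | result -10. compute2: shift := 9 | ((8 + step) != abs(-5)): true | base := 4 | ((max(min(base, -5), abs(-3)) >= max(shift, base)) || ((base * step) == max(step, shift))): false | shift := 6 | delta := 0 | iter idx=1: | delta := -1 | iter idx=2: | delta := -2 | iter idx=3: | delta := -3 | iter idx=4: | delta := -4 | iter idx=5: | delta := -5 | shift := -5 | result -10. Both give -10.
Checked all 48 inputs in the declared domain: the outputs agree on every one.
verdict: equivalent


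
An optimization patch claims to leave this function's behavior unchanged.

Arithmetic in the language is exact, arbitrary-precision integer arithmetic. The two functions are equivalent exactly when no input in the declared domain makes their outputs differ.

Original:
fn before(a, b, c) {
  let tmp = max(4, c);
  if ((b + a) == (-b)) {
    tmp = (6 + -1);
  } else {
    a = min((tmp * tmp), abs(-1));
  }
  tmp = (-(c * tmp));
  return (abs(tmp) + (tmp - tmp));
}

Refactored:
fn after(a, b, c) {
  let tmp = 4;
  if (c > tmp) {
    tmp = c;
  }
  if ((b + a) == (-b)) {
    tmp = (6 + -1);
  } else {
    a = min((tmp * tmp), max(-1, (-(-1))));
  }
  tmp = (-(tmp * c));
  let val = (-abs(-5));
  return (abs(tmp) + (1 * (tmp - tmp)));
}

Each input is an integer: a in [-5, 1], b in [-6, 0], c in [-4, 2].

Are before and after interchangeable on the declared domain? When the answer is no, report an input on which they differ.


Equivalent — the differences include statement counts differ; also local variable names differ; also comparison usage differs; also constant usage differs; also branching structure differs; also arithmetic usage differs, yet no declared input distinguishes the two.
Spot check at a=0, b=-6, c=1 — before: tmp := 4 | ((b + a) == (-b)): false | a := 1 | tmp := -4 | result 4. after: tmp := 4 | (c > tmp): false | ((b + a) == (-b)): false | a := 1 | tmp := -4 | val := -5 | result 4. Both give 4.
Every one of the 343 inputs gives matching results.
verdict: equivalent
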